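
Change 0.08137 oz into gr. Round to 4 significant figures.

35.60 gr

1 oz = 437.500 gr.
Then 0.08137 × 437.500 ≈ 35.60 gr.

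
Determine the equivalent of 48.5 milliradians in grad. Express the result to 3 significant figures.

1 milliradian = 0.0636620 gradians.
Then 48.5 × 0.0636620 ≈ 3.09 grad.

3.09 gradians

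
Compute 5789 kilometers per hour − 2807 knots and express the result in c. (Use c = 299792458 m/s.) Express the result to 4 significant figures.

5.471e-7 times the speed of light

5789 km/h = 5.36390e-6 c and 2807 kn = 4.81682e-6 c.
5.36390e-6 − 4.81682e-6 ≈ 5.471e-7 c.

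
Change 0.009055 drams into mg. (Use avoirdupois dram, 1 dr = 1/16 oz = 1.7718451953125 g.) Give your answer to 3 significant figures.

16.0 mg

1 dram = 1771.85 mg.
Then 0.009055 × 1771.85 ≈ 16.0 mg.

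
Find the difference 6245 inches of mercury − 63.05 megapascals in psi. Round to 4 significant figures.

-6077 pounds per square inch

6245 inHg = 3067.26 psi and 63.05 MPa = 9144.63 psi.
3067.26 − 9144.63 ≈ -6077 psi.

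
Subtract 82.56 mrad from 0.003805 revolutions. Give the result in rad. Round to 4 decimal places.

-0.0587 rad

0.003805 rev = 0.0239075 rad and 82.56 mrad = 0.0825600 rad.
0.0239075 − 0.0825600 ≈ -0.0587 rad.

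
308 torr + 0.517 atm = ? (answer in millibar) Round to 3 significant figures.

308 torr = 410.633 mbar and 0.517 atm = 523.850 mbar.
410.633 + 523.850 ≈ 934 mbar.

934 millibar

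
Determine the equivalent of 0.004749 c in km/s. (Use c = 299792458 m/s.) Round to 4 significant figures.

1424 km/s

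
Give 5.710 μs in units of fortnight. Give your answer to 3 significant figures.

4.72 × 10^-12 fortnight

1 microsecond = 8.26720 × 10^-13 fortnight.
Then 5.710 × 8.26720 × 10^-13 ≈ 4.72 × 10^-12 fortnight.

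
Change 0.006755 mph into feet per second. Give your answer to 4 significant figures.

1 mph = 1.46667 feet per second.
So 0.006755 × 1.46667 ≈ 0.009907 ft/s.

0.009907 ft/s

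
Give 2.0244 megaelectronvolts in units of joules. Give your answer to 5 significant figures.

3.2434e-13 J

1 megaelectronvolt = 1.602177e-13 joules.
2.0244 × 1.602177e-13 ≈ 3.2434e-13 J.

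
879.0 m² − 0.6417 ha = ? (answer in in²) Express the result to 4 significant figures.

-8.584e+6 in²

879.0 m² = 1.36245e+6 in² and 0.6417 ha = 9.94637e+6 in².
1.36245e+6 − 9.94637e+6 ≈ -8.584e+6 in².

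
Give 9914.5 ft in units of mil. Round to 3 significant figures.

1.19e+8 mil

1 foot = 12000.0 mils.
Thus 9914.5 × 12000.0 ≈ 1.19e+8 mil.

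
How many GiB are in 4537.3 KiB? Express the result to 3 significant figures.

0.00433 gibibytes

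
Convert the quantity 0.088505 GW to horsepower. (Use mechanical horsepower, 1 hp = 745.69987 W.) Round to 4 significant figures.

1 GW = 1.34102e+6 hp.
Thus 0.088505 × 1.34102e+6 ≈ 118700 hp.

118700 hp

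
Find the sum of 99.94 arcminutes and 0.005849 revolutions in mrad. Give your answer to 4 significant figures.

65.82 mrad

99.94 arcmin = 29.0714 mrad and 0.005849 rev = 36.7504 mrad.
29.0714 + 36.7504 ≈ 65.82 mrad.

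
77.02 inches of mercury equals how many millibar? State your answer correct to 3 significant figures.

1 inHg = 33.8639 millibar.
So 77.02 × 33.8639 ≈ 2610 mbar.

2610 millibar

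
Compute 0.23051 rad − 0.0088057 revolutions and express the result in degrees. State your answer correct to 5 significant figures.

0.23051 rad = 13.2073 ° and 0.0088057 rev = 3.17005 °.
13.2073 − 3.17005 ≈ 10.037 °.

10.037 °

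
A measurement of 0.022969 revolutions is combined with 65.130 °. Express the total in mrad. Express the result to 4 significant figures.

1281 milliradians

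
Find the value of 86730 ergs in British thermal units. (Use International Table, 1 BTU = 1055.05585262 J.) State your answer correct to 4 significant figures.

8.220e-6 British thermal units

1 erg = 9.47817e-11 British thermal units.
Then 86730 × 9.47817e-11 ≈ 8.220e-6 BTU.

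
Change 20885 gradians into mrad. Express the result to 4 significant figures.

328100 milliradians

1 gradian = 15.7080 mrad.
Thus 20885 × 15.7080 ≈ 328100 mrad.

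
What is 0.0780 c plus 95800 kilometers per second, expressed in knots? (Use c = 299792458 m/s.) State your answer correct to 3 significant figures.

2.32e+8 kn

0.0780 c = 4.54545e+7 kn and 95800 km/s = 1.86220e+8 kn.
4.54545e+7 + 1.86220e+8 ≈ 2.32e+8 kn.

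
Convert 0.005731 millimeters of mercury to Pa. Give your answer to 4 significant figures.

1 mmHg = 133.322 Pa.
Thus 0.005731 × 133.322 ≈ 0.7641 Pa.

0.7641 Pa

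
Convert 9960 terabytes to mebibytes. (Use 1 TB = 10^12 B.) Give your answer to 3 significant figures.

1 TB = 953674 MiB.
Then 9960 × 953674 ≈ 9.50e+9 MiB.

9.50e+9 MiB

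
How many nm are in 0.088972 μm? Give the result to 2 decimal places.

1 μm = 1000.00 nm.
Thus 0.088972 × 1000.00 ≈ 88.97 nm.

88.97 nanometers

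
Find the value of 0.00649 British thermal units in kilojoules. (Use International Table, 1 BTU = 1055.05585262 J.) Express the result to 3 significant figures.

1 British thermal unit = 1.05506 kilojoules.
0.00649 × 1.05506 ≈ 0.00685 kJ.

0.00685 kilojoules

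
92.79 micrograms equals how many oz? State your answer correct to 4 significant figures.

1 μg = 3.52740e-8 oz.
92.79 × 3.52740e-8 ≈ 3.273e-6 oz.

3.273e-6 oz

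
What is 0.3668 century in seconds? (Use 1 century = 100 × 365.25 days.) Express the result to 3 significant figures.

1.16 × 10^9 seconds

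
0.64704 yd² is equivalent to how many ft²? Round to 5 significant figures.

1 square yard = 9.00000 ft².
Thus 0.64704 × 9.00000 ≈ 5.8234 ft².

5.8234 ft²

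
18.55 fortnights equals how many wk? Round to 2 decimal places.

1 fortnight = 2.00000 wk.
Thus 18.55 × 2.00000 ≈ 37.10 wk.

37.10 weeks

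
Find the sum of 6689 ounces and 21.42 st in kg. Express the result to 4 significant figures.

6689 oz = 189.630 kg and 21.42 st = 136.023 kg.
189.630 + 136.023 ≈ 325.7 kg.

325.7 kg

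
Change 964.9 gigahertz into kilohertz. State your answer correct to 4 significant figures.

1 GHz = 1.00000 × 10^6 kilohertz.
So 964.9 × 1.00000 × 10^6 ≈ 9.649 × 10^8 kHz.

9.649 × 10^8 kHz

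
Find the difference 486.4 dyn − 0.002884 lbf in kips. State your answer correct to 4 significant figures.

486.4 dyn = 1.09347e-6 kip and 0.002884 lbf = 2.88400e-6 kip.
1.09347e-6 − 2.88400e-6 ≈ -1.791e-6 kip.

-1.791e-6 kips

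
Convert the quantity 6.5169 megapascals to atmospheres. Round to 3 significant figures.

64.3 atm

1 megapascal = 9.86923 atm.
So 6.5169 × 9.86923 ≈ 64.3 atm.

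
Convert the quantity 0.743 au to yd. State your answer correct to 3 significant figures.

1.22e+11 yd

1 au = 1.63602e+11 yd.
Then 0.743 × 1.63602e+11 ≈ 1.22e+11 yd.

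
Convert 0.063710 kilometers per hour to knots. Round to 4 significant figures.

0.03440 knots

1 kilometer per hour = 0.539957 kn.
Thus 0.063710 × 0.539957 ≈ 0.03440 kn.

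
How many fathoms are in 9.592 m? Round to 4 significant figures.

5.245 fathom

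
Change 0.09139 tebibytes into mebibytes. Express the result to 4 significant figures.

1 TiB = 1.04858 × 10^6 MiB.
So 0.09139 × 1.04858 × 10^6 ≈ 95830 MiB.

95830 MiB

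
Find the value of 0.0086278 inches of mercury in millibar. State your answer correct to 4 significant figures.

0.2922 millibar

1 inch of mercury = 33.8639 mbar.
Thus 0.0086278 × 33.8639 ≈ 0.2922 mbar.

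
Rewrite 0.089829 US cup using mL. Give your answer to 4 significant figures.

21.25 mL

1 US cup = 236.588 milliliters.
So 0.089829 × 236.588 ≈ 21.25 mL.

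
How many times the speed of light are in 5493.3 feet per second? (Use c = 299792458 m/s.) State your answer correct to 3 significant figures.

5.59 × 10^-6 c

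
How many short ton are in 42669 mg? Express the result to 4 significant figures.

4.703 × 10^-5 short ton

1 mg = 1.10231 × 10^-9 short ton.
Then 42669 × 1.10231 × 10^-9 ≈ 4.703 × 10^-5 short ton.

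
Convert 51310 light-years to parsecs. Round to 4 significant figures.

15730 parsecs

1 ly = 0.306601 pc.
Then 51310 × 0.306601 ≈ 15730 pc.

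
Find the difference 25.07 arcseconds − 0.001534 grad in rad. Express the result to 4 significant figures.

9.745 × 10^-5 rad

25.07 arcsec = 0.000121543 rad and 0.001534 grad = 2.40960 × 10^-5 rad.
0.000121543 − 2.40960 × 10^-5 ≈ 9.745 × 10^-5 rad.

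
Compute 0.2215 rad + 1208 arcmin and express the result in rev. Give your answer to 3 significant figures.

0.0912 rev

0.2215 rad = 0.0352528 rev and 1208 arcmin = 0.0559259 rev.
0.0352528 + 0.0559259 ≈ 0.0912 rev.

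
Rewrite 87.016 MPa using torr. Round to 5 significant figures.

652670 torr

1 MPa = 7500.62 torr.
Thus 87.016 × 7500.62 ≈ 652670 torr.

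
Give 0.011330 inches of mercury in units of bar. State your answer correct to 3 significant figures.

1 inch of mercury = 0.0338639 bar.
0.011330 × 0.0338639 ≈ 0.000384 bar.

0.000384 bar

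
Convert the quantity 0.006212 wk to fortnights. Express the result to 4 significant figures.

0.003106 fortnight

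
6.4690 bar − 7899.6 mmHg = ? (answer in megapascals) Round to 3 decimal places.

-0.406 MPa

6.4690 bar = 0.646900 MPa and 7899.6 mmHg = 1.05319 MPa.
0.646900 − 1.05319 ≈ -0.406 MPa.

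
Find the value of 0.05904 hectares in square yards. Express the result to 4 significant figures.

1 ha = 11959.9 square yards.
So 0.05904 × 11959.9 ≈ 706.1 yd².

706.1 square yards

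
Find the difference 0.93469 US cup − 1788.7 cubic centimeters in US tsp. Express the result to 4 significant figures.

0.93469 US cup = 44.8651 US tsp and 1788.7 cm³ = 362.899 US tsp.
44.8651 − 362.899 ≈ -318.0 US tsp.

-318.0 US teaspoons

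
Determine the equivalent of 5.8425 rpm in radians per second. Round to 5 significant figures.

0.61183 radians per second

1 rpm = 0.104720 radians per second.
Thus 5.8425 × 0.104720 ≈ 0.61183 rad/s.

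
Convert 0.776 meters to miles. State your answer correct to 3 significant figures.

1 meter = 0.000621371 mi.
Thus 0.776 × 0.000621371 ≈ 0.000482 mi.

0.000482 mi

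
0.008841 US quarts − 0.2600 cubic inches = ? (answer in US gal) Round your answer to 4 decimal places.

0.008841 US qt = 0.00221025 US gal and 0.2600 in³ = 0.00112554 US gal.
0.00221025 − 0.00112554 ≈ 0.0011 US gal.

0.0011 US gallons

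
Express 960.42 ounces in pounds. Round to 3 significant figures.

1 oz = 0.0625000 lb.
Then 960.42 × 0.0625000 ≈ 60.0 lb.

60.0 lb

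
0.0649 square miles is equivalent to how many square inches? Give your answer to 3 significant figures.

2.61 × 10^8 in²

1 mi² = 4.01449 × 10^9 in².
0.0649 × 4.01449 × 10^9 ≈ 2.61 × 10^8 in².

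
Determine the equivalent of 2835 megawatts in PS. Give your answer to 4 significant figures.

3.855 × 10^6 PS

1 MW = 1359.62 PS.
So 2835 × 1359.62 ≈ 3.855 × 10^6 PS.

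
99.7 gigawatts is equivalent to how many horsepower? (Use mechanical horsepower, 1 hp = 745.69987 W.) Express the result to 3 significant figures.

1.34e+8 hp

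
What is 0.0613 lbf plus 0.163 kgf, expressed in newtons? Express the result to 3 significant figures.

0.0613 lbf = 0.272676 N and 0.163 kgf = 1.59848 N.
0.272676 + 1.59848 ≈ 1.87 N.

1.87 N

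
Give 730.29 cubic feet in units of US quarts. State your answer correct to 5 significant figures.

1 cubic foot = 29.9221 US qt.
Thus 730.29 × 29.9221 ≈ 21852 US qt.

21852 US quarts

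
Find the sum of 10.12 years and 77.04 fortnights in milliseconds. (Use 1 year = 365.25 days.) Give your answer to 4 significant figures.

10.12 yr = 3.19363e+11 ms and 77.04 fortnight = 9.31876e+10 ms.
3.19363e+11 + 9.31876e+10 ≈ 4.126e+11 ms.

4.126e+11 milliseconds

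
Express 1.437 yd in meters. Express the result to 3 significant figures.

1.31 m

1 yard = 0.914400 m.
So 1.437 × 0.914400 ≈ 1.31 m.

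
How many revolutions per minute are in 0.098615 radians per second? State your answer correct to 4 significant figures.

1 rad/s = 9.54930 rpm.
Thus 0.098615 × 9.54930 ≈ 0.9417 rpm.

0.9417 rpm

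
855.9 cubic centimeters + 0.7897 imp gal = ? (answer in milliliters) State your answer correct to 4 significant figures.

855.9 cm³ = 855.900 mL and 0.7897 imp gal = 3590.05 mL.
855.900 + 3590.05 ≈ 4446 mL.

4446 mL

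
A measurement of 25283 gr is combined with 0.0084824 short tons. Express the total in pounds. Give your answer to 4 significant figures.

20.58 lb

25283 gr = 3.61186 lb and 0.0084824 short ton = 16.9648 lb.
3.61186 + 16.9648 ≈ 20.58 lb.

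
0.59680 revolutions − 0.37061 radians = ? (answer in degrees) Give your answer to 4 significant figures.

193.6 degrees

0.59680 rev = 214.848 ° and 0.37061 rad = 21.2344 °.
214.848 − 21.2344 ≈ 193.6 °.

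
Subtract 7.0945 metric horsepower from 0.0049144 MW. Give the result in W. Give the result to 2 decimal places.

0.0049144 MW = 4914.40 W and 7.0945 PS = 5218.00 W.
4914.40 − 5218.00 ≈ -303.60 W.

-303.60 watts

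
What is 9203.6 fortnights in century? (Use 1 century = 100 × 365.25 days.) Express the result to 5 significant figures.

1 fortnight = 0.000383299 century.
Then 9203.6 × 0.000383299 ≈ 3.5277 century.

3.5277 century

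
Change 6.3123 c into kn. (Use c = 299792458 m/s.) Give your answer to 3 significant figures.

3.68 × 10^9 kn

1 speed of light = 5.82750 × 10^8 kn.
So 6.3123 × 5.82750 × 10^8 ≈ 3.68 × 10^9 kn.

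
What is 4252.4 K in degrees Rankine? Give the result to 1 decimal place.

°R = K × 9/5.
Applying the formula gives 7654.3 °R.

7654.3 °R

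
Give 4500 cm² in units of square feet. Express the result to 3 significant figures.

4.84 ft²

1 cm² = 0.00107639 square feet.
Then 4500 × 0.00107639 ≈ 4.84 ft².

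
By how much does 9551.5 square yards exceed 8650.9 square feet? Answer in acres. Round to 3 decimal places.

1.775 acre

9551.5 yd² = 1.97345 acre and 8650.9 ft² = 0.198597 acre.
1.97345 − 0.198597 ≈ 1.775 acre.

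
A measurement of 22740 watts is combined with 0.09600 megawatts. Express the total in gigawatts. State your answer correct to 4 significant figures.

0.0001187 gigawatts

22740 W = 2.27400 × 10^-5 GW and 0.09600 MW = 9.60000 × 10^-5 GW.
2.27400 × 10^-5 + 9.60000 × 10^-5 ≈ 0.0001187 GW.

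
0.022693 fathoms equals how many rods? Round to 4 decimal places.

1 fathom = 0.363636 rods.
0.022693 × 0.363636 ≈ 0.0083 rod.

0.0083 rod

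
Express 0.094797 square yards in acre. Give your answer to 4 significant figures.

1 square yard = 0.000206612 acre.
So 0.094797 × 0.000206612 ≈ 1.959e-5 acre.

1.959e-5 acre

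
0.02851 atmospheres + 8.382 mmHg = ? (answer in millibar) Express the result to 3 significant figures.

40.1 millibar

0.02851 atm = 28.8878 mbar and 8.382 mmHg = 11.1751 mbar.
28.8878 + 11.1751 ≈ 40.1 mbar.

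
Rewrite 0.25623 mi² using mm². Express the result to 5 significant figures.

1 mi² = 2.58999 × 10^12 mm².
Thus 0.25623 × 2.58999 × 10^12 ≈ 6.6363 × 10^11 mm².

6.6363 × 10^11 mm²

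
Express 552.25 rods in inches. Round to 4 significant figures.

109300 in

1 rod = 198.000 inches.
Then 552.25 × 198.000 ≈ 109300 in.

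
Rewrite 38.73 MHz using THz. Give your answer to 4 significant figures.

3.873e-5 THz

1 MHz = 1.00000e-6 terahertz.
So 38.73 × 1.00000e-6 ≈ 3.873e-5 THz.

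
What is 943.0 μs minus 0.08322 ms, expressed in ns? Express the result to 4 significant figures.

943.0 μs = 943000 ns and 0.08322 ms = 83220.0 ns.
943000 − 83220.0 ≈ 859800 ns.

859800 ns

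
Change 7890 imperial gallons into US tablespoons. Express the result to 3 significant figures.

1 imperial gallon = 307.443 US tablespoons.
7890 × 307.443 ≈ 2.43e+6 US tbsp.

2.43e+6 US tbsp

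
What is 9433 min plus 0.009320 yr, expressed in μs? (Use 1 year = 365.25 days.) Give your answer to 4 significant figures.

8.601e+11 microseconds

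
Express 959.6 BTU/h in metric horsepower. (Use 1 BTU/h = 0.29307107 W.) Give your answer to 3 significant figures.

0.382 PS

1 BTU/h = 0.000398466 metric horsepower.
So 959.6 × 0.000398466 ≈ 0.382 PS.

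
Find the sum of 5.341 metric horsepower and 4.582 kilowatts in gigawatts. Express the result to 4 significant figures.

5.341 PS = 3.92830e-6 GW and 4.582 kW = 4.58200e-6 GW.
3.92830e-6 + 4.58200e-6 ≈ 8.510e-6 GW.

8.510e-6 GW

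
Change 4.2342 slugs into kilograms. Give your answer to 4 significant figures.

61.79 kg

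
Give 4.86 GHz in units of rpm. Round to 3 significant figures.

2.92 × 10^11 revolutions per minute

1 GHz = 6.00000 × 10^10 rpm.
4.86 × 6.00000 × 10^10 ≈ 2.92 × 10^11 rpm.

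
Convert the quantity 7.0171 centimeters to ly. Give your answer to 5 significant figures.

1 centimeter = 1.05700 × 10^-18 light-years.
Then 7.0171 × 1.05700 × 10^-18 ≈ 7.4171 × 10^-18 ly.

7.4171 × 10^-18 light-years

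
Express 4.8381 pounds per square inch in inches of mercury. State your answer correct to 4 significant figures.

1 pound per square inch = 2.03602 inHg.
Then 4.8381 × 2.03602 ≈ 9.850 inHg.

9.850 inches of mercury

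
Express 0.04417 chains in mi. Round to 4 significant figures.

0.0005521 miles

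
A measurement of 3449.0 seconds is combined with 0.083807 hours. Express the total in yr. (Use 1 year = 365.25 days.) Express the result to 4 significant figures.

3449.0 s = 0.000109292 yr and 0.083807 h = 9.56046e-6 yr.
0.000109292 + 9.56046e-6 ≈ 0.0001189 yr.

0.0001189 yr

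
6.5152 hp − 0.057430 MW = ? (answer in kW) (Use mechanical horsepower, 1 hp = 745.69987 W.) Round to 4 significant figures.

-52.57 kW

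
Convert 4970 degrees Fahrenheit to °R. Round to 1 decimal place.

5429.7 °R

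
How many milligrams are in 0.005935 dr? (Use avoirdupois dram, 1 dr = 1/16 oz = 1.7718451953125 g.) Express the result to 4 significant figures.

10.52 milligrams

1 dram = 1771.85 mg.
So 0.005935 × 1771.85 ≈ 10.52 mg.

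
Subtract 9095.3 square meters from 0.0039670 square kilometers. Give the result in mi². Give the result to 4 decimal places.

-0.0020 square miles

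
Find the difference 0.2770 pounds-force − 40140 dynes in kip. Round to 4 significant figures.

0.0001868 kip

0.2770 lbf = 0.000277000 kip and 40140 dyn = 9.02383e-5 kip.
0.000277000 − 9.02383e-5 ≈ 0.0001868 kip.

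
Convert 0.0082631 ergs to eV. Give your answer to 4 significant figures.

5.157e+9 electronvolts

1 erg = 6.24151e+11 eV.
Thus 0.0082631 × 6.24151e+11 ≈ 5.157e+9 eV.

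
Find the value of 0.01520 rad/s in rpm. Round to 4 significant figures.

1 radian per second = 9.54930 rpm.
Thus 0.01520 × 9.54930 ≈ 0.1451 rpm.

0.1451 revolutions per minute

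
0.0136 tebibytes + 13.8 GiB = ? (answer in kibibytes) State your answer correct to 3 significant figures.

2.91 × 10^7 KiB

0.0136 TiB = 1.46029 × 10^7 KiB and 13.8 GiB = 1.44703 × 10^7 KiB.
1.46029 × 10^7 + 1.44703 × 10^7 ≈ 2.91 × 10^7 KiB.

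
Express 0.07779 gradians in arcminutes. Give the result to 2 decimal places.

1 gradian = 54.0000 arcmin.
So 0.07779 × 54.0000 ≈ 4.20 arcmin.

4.20 arcmin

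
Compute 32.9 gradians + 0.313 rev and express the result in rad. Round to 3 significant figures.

2.48 radians

32.9 grad = 0.516792 rad and 0.313 rev = 1.96664 rad.
0.516792 + 1.96664 ≈ 2.48 rad.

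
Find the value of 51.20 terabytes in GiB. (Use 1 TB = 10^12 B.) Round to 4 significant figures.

47680 GiB

1 TB = 931.323 gibibytes.
Then 51.20 × 931.323 ≈ 47680 GiB.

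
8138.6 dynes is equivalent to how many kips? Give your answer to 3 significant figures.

1.83 × 10^-5 kips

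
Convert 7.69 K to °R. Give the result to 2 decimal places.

13.84 °R

°R = K × 9/5.
Applying the formula gives 13.84 °R.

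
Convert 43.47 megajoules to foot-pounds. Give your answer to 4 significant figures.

3.206e+7 foot-pounds

1 MJ = 737562 ft·lbf.
Thus 43.47 × 737562 ≈ 3.206e+7 ft·lbf.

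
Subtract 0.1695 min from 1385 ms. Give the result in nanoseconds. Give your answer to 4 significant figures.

1385 ms = 1.38500 × 10^9 ns and 0.1695 min = 1.01700 × 10^10 ns.
1.38500 × 10^9 − 1.01700 × 10^10 ≈ -8.785 × 10^9 ns.

-8.785 × 10^9 ns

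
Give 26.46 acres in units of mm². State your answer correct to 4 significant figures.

1.071 × 10^11 mm²

1 acre = 4.04686 × 10^9 mm².
Then 26.46 × 4.04686 × 10^9 ≈ 1.071 × 10^11 mm².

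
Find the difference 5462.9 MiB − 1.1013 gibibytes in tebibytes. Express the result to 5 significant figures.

5462.9 MiB = 0.00520983 TiB and 1.1013 GiB = 0.00107549 TiB.
0.00520983 − 0.00107549 ≈ 0.0041343 TiB.

0.0041343 tebibytes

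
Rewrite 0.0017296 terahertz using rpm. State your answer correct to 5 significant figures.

1.0378e+11 revolutions per minute

1 THz = 6.00000e+13 rpm.
So 0.0017296 × 6.00000e+13 ≈ 1.0378e+11 rpm.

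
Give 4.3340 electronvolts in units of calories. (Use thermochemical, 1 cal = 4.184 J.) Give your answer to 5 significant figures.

1 eV = 3.82929 × 10^-20 calories.
Then 4.3340 × 3.82929 × 10^-20 ≈ 1.6596 × 10^-19 cal.

1.6596 × 10^-19 calories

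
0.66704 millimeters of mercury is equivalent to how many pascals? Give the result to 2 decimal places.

1 millimeter of mercury = 133.322 Pa.
So 0.66704 × 133.322 ≈ 88.93 Pa.

88.93 Pa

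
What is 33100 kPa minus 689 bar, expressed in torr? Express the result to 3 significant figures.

33100 kPa = 248270 torr and 689 bar = 516792 torr.
248270 − 516792 ≈ -269000 torr.

-269000 torr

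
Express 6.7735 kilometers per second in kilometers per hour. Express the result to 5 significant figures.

24385 km/h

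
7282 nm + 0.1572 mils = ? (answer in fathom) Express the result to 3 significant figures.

7282 nm = 3.98185e-6 fathom and 0.1572 mil = 2.18333e-6 fathom.
3.98185e-6 + 2.18333e-6 ≈ 6.17e-6 fathom.

6.17e-6 fathoms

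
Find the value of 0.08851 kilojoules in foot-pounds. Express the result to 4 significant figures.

65.28 ft·lbf

1 kJ = 737.562 ft·lbf.
Thus 0.08851 × 737.562 ≈ 65.28 ft·lbf.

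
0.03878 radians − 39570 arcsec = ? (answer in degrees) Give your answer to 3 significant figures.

0.03878 rad = 2.22193 ° and 39570 arcsec = 10.9917 °.
2.22193 − 10.9917 ≈ -8.77 °.

-8.77 °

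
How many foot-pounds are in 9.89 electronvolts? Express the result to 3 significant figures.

1 eV = 1.18170e-19 ft·lbf.
Then 9.89 × 1.18170e-19 ≈ 1.17e-18 ft·lbf.

1.17e-18 ft·lbf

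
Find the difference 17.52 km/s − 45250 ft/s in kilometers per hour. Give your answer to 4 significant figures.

13420 kilometers per hour

17.52 km/s = 63072.0 km/h and 45250 ft/s = 49651.9 km/h.
63072.0 − 49651.9 ≈ 13420 km/h.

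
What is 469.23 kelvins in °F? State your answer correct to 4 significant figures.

K = (°F + 459.67) × 5/9.
Applying the formula gives 384.9 °F.

384.9 °F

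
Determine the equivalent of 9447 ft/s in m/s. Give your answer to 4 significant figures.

1 foot per second = 0.304800 m/s.
So 9447 × 0.304800 ≈ 2879 m/s.

2879 m/s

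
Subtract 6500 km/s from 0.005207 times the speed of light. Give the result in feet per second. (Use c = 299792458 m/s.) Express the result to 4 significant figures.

-1.620 × 10^7 ft/s

0.005207 c = 5.12145 × 10^6 ft/s and 6500 km/s = 2.13255 × 10^7 ft/s.
5.12145 × 10^6 − 2.13255 × 10^7 ≈ -1.620 × 10^7 ft/s.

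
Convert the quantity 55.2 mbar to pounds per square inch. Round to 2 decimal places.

0.80 psi

1 mbar = 0.0145038 pounds per square inch.
Thus 55.2 × 0.0145038 ≈ 0.80 psi.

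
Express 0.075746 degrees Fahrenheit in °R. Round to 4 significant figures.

459.7 degrees Rankine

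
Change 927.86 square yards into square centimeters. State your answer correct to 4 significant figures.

7.758 × 10^6 cm²

1 square yard = 8361.27 cm².
So 927.86 × 8361.27 ≈ 7.758 × 10^6 cm².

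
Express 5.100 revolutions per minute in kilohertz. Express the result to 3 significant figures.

8.50 × 10^-5 kilohertz

1 rpm = 1.66667 × 10^-5 kHz.
5.100 × 1.66667 × 10^-5 ≈ 8.50 × 10^-5 kHz.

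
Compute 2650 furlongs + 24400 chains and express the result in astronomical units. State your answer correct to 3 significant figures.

6.84 × 10^-6 astronomical units

2650 furlong = 3.56352 × 10^-6 au and 24400 chain = 3.28113 × 10^-6 au.
3.56352 × 10^-6 + 3.28113 × 10^-6 ≈ 6.84 × 10^-6 au.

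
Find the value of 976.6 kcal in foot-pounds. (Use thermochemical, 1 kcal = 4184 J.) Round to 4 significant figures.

3.014 × 10^6 ft·lbf

1 kilocalorie = 3085.96 foot-pounds.
976.6 × 3085.96 ≈ 3.014 × 10^6 ft·lbf.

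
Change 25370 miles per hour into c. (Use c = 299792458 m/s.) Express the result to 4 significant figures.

3.783e-5 times the speed of light

1 mph = 1.49116e-9 c.
Thus 25370 × 1.49116e-9 ≈ 3.783e-5 c.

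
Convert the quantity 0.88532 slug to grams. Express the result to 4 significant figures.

12920 grams

1 slug = 14593.9 g.
So 0.88532 × 14593.9 ≈ 12920 g.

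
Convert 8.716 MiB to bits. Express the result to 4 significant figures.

7.312e+7 bits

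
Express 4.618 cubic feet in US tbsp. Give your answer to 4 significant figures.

1 cubic foot = 1915.01 US tbsp.
Then 4.618 × 1915.01 ≈ 8844 US tbsp.

8844 US tbsp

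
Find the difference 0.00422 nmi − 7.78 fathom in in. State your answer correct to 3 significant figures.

0.00422 nmi = 307.694 in and 7.78 fathom = 560.160 in.
307.694 − 560.160 ≈ -252 in.

-252 inches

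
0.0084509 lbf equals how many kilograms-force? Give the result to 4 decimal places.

0.0038 kgf

1 pound-force = 0.453592 kgf.
0.0084509 × 0.453592 ≈ 0.0038 kgf.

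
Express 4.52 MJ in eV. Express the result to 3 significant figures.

1 MJ = 6.24151e+24 eV.
Thus 4.52 × 6.24151e+24 ≈ 2.82e+25 eV.

2.82e+25 eV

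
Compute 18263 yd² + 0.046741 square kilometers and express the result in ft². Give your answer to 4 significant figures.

667500 ft²

18263 yd² = 164367 ft² and 0.046741 km² = 503116 ft².
164367 + 503116 ≈ 667500 ft².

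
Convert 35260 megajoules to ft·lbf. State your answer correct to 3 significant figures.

1 MJ = 737562 foot-pounds.
So 35260 × 737562 ≈ 2.60e+10 ft·lbf.

2.60e+10 ft·lbf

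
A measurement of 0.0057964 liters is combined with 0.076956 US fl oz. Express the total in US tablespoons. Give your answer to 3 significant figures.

0.0057964 L = 0.391999 US tbsp and 0.076956 US fl oz = 0.153912 US tbsp.
0.391999 + 0.153912 ≈ 0.546 US tbsp.

0.546 US tbsp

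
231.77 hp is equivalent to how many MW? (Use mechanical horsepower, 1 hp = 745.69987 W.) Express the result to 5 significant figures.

0.17283 MW

1 horsepower = 0.000745700 megawatts.
231.77 × 0.000745700 ≈ 0.17283 MW.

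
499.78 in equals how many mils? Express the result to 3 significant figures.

500000 mil

1 in = 1000.00 mil.
Thus 499.78 × 1000.00 ≈ 500000 mil.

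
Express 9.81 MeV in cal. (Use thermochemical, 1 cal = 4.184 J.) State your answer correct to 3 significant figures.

1 MeV = 3.82929 × 10^-14 calories.
Thus 9.81 × 3.82929 × 10^-14 ≈ 3.76 × 10^-13 cal.

3.76 × 10^-13 calories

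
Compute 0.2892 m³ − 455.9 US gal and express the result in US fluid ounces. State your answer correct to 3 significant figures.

-48600 US fl oz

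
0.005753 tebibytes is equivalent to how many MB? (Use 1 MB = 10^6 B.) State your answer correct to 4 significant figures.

1 TiB = 1.09951e+6 megabytes.
0.005753 × 1.09951e+6 ≈ 6325 MB.

6325 megabytes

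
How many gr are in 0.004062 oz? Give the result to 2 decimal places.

1.78 gr

1 oz = 437.500 grains.
Then 0.004062 × 437.500 ≈ 1.78 gr.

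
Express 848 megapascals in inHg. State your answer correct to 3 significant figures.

250000 inHg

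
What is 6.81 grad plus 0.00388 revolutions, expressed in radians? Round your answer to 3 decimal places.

6.81 grad = 0.106971 rad and 0.00388 rev = 0.0243788 rad.
0.106971 + 0.0243788 ≈ 0.131 rad.

0.131 rad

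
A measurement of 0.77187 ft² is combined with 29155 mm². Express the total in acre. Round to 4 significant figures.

0.77187 ft² = 1.77197 × 10^-5 acre and 29155 mm² = 7.20436 × 10^-6 acre.
1.77197 × 10^-5 + 7.20436 × 10^-6 ≈ 2.492 × 10^-5 acre.

2.492 × 10^-5 acre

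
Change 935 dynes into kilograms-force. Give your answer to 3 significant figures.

0.000953 kgf

1 dyn = 1.01972 × 10^-6 kilograms-force.
Thus 935 × 1.01972 × 10^-6 ≈ 0.000953 kgf.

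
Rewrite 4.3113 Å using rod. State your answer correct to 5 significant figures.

1 angstrom = 1.98839 × 10^-11 rod.
So 4.3113 × 1.98839 × 10^-11 ≈ 8.5725 × 10^-11 rod.

8.5725 × 10^-11 rod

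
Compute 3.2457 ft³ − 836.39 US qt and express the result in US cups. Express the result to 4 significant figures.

-2957 US cup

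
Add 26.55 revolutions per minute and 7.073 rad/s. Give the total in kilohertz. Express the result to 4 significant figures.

0.001568 kHz

26.55 rpm = 0.000442500 kHz and 7.073 rad/s = 0.00112570 kHz.
0.000442500 + 0.00112570 ≈ 0.001568 kHz.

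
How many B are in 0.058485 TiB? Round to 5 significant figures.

6.4305e+10 B

1 TiB = 1.09951e+12 B.
0.058485 × 1.09951e+12 ≈ 6.4305e+10 B.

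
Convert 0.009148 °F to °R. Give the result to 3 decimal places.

°R = °F + 459.67.
Applying the formula gives 459.679 °R.

459.679 °R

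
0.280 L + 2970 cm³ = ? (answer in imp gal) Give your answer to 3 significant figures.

0.280 L = 0.0615914 imp gal and 2970 cm³ = 0.653309 imp gal.
0.0615914 + 0.653309 ≈ 0.715 imp gal.

0.715 imp gal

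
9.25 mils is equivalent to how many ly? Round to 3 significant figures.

1 mil = 2.68478e-21 light-years.
So 9.25 × 2.68478e-21 ≈ 2.48e-20 ly.

2.48e-20 ly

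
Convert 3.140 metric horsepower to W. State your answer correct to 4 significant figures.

2309 watts

1 PS = 735.499 watts.
So 3.140 × 735.499 ≈ 2309 W.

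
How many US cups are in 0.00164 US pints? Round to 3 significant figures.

0.00328 US cup

1 US pt = 2.00000 US cup.
Then 0.00164 × 2.00000 ≈ 0.00328 US cup.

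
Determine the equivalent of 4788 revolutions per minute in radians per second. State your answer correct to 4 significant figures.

501.4 radians per second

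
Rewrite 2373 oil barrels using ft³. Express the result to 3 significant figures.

1 oil barrel = 5.61458 ft³.
Then 2373 × 5.61458 ≈ 13300 ft³.

13300 ft³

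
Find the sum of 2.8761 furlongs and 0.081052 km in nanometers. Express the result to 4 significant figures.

6.596e+11 nm

2.8761 furlong = 5.78579e+11 nm and 0.081052 km = 8.10520e+10 nm.
5.78579e+11 + 8.10520e+10 ≈ 6.596e+11 nm.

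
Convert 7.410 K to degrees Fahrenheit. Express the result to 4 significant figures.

K = (°F + 459.67) × 5/9.
Applying the formula gives -446.3 °F.

-446.3 °F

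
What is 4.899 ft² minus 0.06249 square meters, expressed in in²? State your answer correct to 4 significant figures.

608.6 square inches

4.899 ft² = 705.456 in² and 0.06249 m² = 96.8597 in².
705.456 − 96.8597 ≈ 608.6 in².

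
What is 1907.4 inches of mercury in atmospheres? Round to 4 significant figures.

63.75 atmospheres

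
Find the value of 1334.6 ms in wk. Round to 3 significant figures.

1 millisecond = 1.65344e-9 weeks.
Then 1334.6 × 1.65344e-9 ≈ 2.21e-6 wk.

2.21e-6 weeks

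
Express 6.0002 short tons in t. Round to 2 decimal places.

1 short ton = 0.907185 t.
6.0002 × 0.907185 ≈ 5.44 t.

5.44 t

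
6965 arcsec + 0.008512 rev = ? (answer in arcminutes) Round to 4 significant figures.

299.9 arcmin

6965 arcsec = 116.083 arcmin and 0.008512 rev = 183.859 arcmin.
116.083 + 183.859 ≈ 299.9 arcmin.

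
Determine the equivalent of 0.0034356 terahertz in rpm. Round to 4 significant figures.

2.061e+11 revolutions per minute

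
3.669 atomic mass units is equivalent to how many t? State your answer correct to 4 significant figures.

1 atomic mass unit = 1.66054 × 10^-30 metric tons.
3.669 × 1.66054 × 10^-30 ≈ 6.093 × 10^-30 t.

6.093 × 10^-30 t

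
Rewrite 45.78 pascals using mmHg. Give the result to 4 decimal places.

0.3434 mmHg

1 pascal = 0.00750062 mmHg.
45.78 × 0.00750062 ≈ 0.3434 mmHg.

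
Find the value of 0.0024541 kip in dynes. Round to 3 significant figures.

1.09e+6 dyn

1 kip = 4.44822e+8 dynes.
Thus 0.0024541 × 4.44822e+8 ≈ 1.09e+6 dyn.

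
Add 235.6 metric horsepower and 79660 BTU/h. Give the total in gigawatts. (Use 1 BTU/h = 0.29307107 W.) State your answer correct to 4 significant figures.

235.6 PS = 0.000173284 GW and 79660 BTU/h = 2.33460e-5 GW.
0.000173284 + 2.33460e-5 ≈ 0.0001966 GW.

0.0001966 GW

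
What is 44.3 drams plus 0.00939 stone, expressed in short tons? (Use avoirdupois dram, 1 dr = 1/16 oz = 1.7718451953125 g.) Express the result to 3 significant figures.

0.000152 short tons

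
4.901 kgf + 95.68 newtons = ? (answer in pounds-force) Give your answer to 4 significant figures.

32.31 lbf

4.901 kgf = 10.8049 lbf and 95.68 N = 21.5097 lbf.
10.8049 + 21.5097 ≈ 32.31 lbf.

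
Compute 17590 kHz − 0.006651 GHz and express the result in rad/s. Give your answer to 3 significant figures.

6.87 × 10^7 radians per second

17590 kHz = 1.10521 × 10^8 rad/s and 0.006651 GHz = 4.17895 × 10^7 rad/s.
1.10521 × 10^8 − 4.17895 × 10^7 ≈ 6.87 × 10^7 rad/s.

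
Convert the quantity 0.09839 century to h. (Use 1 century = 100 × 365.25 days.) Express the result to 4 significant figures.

86250 h

1 century = 876600 h.
So 0.09839 × 876600 ≈ 86250 h.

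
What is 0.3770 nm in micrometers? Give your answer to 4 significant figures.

1 nm = 0.00100000 micrometers.
0.3770 × 0.00100000 ≈ 0.0003770 μm.

0.0003770 μm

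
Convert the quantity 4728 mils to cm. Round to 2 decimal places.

1 mil = 0.00254000 cm.
So 4728 × 0.00254000 ≈ 12.01 cm.

12.01 cm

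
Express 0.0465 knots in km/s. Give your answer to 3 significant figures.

2.39 × 10^-5 km/s

1 kn = 0.000514444 kilometers per second.
0.0465 × 0.000514444 ≈ 2.39 × 10^-5 km/s.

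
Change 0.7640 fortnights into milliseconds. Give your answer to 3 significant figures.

9.24 × 10^8 ms

1 fortnight = 1.20960 × 10^9 ms.
Thus 0.7640 × 1.20960 × 10^9 ≈ 9.24 × 10^8 ms.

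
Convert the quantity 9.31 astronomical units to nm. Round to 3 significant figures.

1.39 × 10^21 nm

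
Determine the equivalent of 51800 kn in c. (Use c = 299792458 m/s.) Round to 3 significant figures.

1 kn = 1.71600e-9 times the speed of light.
So 51800 × 1.71600e-9 ≈ 8.89e-5 c.

8.89e-5 times the speed of light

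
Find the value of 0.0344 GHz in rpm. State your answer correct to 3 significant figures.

1 GHz = 6.00000e+10 revolutions per minute.
0.0344 × 6.00000e+10 ≈ 2.06e+9 rpm.

2.06e+9 rpm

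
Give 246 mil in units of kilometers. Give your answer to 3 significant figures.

1 mil = 2.54000e-8 kilometers.
246 × 2.54000e-8 ≈ 6.25e-6 km.

6.25e-6 km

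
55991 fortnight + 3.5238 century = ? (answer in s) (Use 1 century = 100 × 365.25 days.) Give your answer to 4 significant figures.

7.885e+10 seconds

55991 fortnight = 6.77267e+10 s and 3.5238 century = 1.11203e+10 s.
6.77267e+10 + 1.11203e+10 ≈ 7.885e+10 s.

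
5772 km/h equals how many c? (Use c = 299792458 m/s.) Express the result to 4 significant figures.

5.348 × 10^-6 c

1 kilometer per hour = 9.26567 × 10^-10 c.
Thus 5772 × 9.26567 × 10^-10 ≈ 5.348 × 10^-6 c.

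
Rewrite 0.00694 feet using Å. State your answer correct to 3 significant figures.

1 foot = 3.04800e+9 angstroms.
Thus 0.00694 × 3.04800e+9 ≈ 2.12e+7 Å.

2.12e+7 angstroms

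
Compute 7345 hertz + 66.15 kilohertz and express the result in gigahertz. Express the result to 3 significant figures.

7.35e-5 gigahertz

7345 Hz = 7.34500e-6 GHz and 66.15 kHz = 6.61500e-5 GHz.
7.34500e-6 + 6.61500e-5 ≈ 7.35e-5 GHz.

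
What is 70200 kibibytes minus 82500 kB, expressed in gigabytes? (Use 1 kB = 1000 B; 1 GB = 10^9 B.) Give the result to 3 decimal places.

70200 KiB = 0.0718848 GB and 82500 kB = 0.0825000 GB.
0.0718848 − 0.0825000 ≈ -0.011 GB.

-0.011 gigabytes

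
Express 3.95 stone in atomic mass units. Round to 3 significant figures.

1 stone = 3.82424 × 10^27 atomic mass units.
Then 3.95 × 3.82424 × 10^27 ≈ 1.51 × 10^28 u.

1.51 × 10^28 atomic mass units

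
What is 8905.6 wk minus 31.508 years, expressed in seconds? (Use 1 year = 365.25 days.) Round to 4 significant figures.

4.392e+9 seconds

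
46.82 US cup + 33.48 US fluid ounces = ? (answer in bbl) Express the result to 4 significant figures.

0.07590 oil barrels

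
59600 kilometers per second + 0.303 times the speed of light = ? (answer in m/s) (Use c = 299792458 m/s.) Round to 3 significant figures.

1.50e+8 m/s

59600 km/s = 5.96000e+7 m/s and 0.303 c = 9.08371e+7 m/s.
5.96000e+7 + 9.08371e+7 ≈ 1.50e+8 m/s.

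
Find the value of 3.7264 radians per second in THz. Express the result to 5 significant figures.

5.9307 × 10^-13 terahertz

1 radian per second = 1.591549 × 10^-13 terahertz.
So 3.7264 × 1.591549 × 10^-13 ≈ 5.9307 × 10^-13 THz.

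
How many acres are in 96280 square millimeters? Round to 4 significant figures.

2.379e-5 acre

1 square millimeter = 2.47105e-10 acre.
96280 × 2.47105e-10 ≈ 2.379e-5 acre.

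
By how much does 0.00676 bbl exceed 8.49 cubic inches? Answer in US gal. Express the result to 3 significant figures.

0.00676 bbl = 0.283920 US gal and 8.49 in³ = 0.0367532 US gal.
0.283920 − 0.0367532 ≈ 0.247 US gal.

0.247 US gallons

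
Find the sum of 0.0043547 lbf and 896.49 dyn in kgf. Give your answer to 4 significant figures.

0.002889 kgf

0.0043547 lbf = 0.00197526 kgf and 896.49 dyn = 0.000914165 kgf.
0.00197526 + 0.000914165 ≈ 0.002889 kgf.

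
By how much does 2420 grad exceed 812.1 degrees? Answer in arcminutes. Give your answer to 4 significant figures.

2420 grad = 130680 arcmin and 812.1 ° = 48726.0 arcmin.
130680 − 48726.0 ≈ 81950 arcmin.

81950 arcminutes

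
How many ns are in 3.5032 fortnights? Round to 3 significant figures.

1 fortnight = 1.20960 × 10^15 nanoseconds.
3.5032 × 1.20960 × 10^15 ≈ 4.24 × 10^15 ns.

4.24 × 10^15 nanoseconds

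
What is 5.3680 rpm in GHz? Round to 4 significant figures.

8.947e-11 GHz

1 rpm = 1.66667e-11 gigahertz.
So 5.3680 × 1.66667e-11 ≈ 8.947e-11 GHz.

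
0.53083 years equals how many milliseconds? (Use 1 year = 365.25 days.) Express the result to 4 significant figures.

1 yr = 3.15576e+10 milliseconds.
Then 0.53083 × 3.15576e+10 ≈ 1.675e+10 ms.

1.675e+10 milliseconds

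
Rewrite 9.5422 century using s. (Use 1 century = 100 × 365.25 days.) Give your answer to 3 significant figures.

3.01 × 10^10 s

1 century = 3.15576 × 10^9 seconds.
So 9.5422 × 3.15576 × 10^9 ≈ 3.01 × 10^10 s.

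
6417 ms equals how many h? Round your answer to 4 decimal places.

0.0018 h

1 millisecond = 2.77778 × 10^-7 h.
Thus 6417 × 2.77778 × 10^-7 ≈ 0.0018 h.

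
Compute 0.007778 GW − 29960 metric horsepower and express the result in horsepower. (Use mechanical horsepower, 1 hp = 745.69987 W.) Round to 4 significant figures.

-19120 hp

0.007778 GW = 10430.5 hp and 29960 PS = 29550.1 hp.
10430.5 − 29550.1 ≈ -19120 hp.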